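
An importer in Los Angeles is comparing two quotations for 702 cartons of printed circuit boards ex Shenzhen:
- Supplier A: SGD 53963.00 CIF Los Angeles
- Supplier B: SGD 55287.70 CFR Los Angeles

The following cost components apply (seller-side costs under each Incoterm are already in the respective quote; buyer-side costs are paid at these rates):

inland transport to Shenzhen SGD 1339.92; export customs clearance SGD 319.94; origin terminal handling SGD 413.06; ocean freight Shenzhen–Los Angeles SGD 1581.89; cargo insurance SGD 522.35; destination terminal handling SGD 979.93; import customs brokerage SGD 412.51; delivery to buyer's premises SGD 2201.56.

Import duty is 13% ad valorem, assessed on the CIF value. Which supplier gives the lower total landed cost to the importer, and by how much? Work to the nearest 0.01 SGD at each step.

Supplier A is cheaper by SGD 2087.17

Supplier A (CIF):
The CIF price already equals the CIF value: 53963.00
Import duty = 53963.00 × 13% = 7015.19
Buyer bears (A): 979.93 + 412.51 + 2201.56 = 3594.00
Landed cost (A) = invoice 53963.00 + 3594.00 + duty 7015.19 = 64572.19
Supplier B (CFR):
CIF value = CFR price + insurance = 55287.70 + 522.35 = 55810.05
Import duty = 55810.05 × 13% = 7255.31
Buyer bears (B): 522.35 + 979.93 + 412.51 + 2201.56 = 4116.35
Landed cost (B) = invoice 55287.70 + 4116.35 + duty 7255.31 = 66659.36
Difference = |64572.19 − 66659.36| = 2087.17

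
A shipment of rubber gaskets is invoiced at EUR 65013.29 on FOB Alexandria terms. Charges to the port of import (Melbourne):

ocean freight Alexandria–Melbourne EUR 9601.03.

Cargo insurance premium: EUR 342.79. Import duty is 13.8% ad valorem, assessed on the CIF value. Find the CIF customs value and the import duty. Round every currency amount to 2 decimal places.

CIF value: EUR 74957.11; import duty: EUR 10344.08

CIF = FOB price + freight + insurance
CIF = 65013.29 + 9601.03 + 342.79 = 74957.11
Import duty = 74957.11 × 13.8% = 10344.08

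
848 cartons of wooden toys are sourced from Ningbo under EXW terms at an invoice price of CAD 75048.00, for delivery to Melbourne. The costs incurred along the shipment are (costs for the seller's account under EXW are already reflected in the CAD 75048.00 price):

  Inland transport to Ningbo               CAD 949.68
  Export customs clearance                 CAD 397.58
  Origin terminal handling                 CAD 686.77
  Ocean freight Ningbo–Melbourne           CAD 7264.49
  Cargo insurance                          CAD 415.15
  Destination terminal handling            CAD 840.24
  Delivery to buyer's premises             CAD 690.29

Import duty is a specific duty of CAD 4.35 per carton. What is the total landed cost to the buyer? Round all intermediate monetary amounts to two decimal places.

EXW: the seller makes goods available at their premises; the buyer bears all onward costs.
CIF value = EXW price + inland to port + export clearance + origin terminal + freight + insurance = 75048.00 + 949.68 + 397.58 + 686.77 + 7264.49 + 415.15 = 84761.67
Import duty = 848 × 4.35 = 3688.80
Buyer bears: inland to port 949.68 + export clearance 397.58 + origin terminal 686.77 + freight 7264.49 + insurance 415.15 + destination terminal 840.24 + delivery 690.29 + duty 3688.80 = 14933.00
Landed cost = invoice 75048.00 + 14933.00 = 89981.00

Total landed cost: CAD 89981.00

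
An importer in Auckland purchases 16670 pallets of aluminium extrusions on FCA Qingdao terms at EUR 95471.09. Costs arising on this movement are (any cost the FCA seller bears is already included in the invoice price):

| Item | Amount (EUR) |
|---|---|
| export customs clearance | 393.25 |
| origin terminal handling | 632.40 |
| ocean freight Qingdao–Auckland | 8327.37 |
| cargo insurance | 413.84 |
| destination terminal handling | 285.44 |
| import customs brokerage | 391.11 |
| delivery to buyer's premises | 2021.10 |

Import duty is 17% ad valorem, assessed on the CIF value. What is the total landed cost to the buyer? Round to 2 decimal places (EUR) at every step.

FCA: the seller delivers export-cleared goods to the carrier; the buyer bears costs from that point.
Already in the invoice (seller's account under FCA): export clearance — exclude.
CIF value = FCA price + origin terminal + freight + insurance = 95471.09 + 632.40 + 8327.37 + 413.84 = 104844.70
Import duty = 104844.70 × 17% = 17823.60
Buyer bears: origin terminal 632.40 + freight 8327.37 + insurance 413.84 + destination terminal 285.44 + brokerage 391.11 + delivery 2021.10 + duty 17823.60 = 29894.86
Landed cost = invoice 95471.09 + 29894.86 = 125365.95

Total landed cost: EUR 125365.95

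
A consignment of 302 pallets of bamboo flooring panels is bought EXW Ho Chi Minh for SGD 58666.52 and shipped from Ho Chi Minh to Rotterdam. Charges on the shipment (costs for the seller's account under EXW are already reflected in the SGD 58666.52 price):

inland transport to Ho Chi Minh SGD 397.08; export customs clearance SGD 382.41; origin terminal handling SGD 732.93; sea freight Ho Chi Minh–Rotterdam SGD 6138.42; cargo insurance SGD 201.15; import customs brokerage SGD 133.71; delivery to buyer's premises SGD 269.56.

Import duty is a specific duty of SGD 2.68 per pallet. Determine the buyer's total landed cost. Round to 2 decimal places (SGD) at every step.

Total landed cost: SGD 67731.14

EXW: the seller makes goods available at their premises; the buyer bears all onward costs.
CIF value = EXW price + inland to port + export clearance + origin terminal + freight + insurance = 58666.52 + 397.08 + 382.41 + 732.93 + 6138.42 + 201.15 = 66518.51
Import duty = 302 × 2.68 = 809.36
Buyer bears: inland to port 397.08 + export clearance 382.41 + origin terminal 732.93 + freight 6138.42 + insurance 201.15 + brokerage 133.71 + delivery 269.56 + duty 809.36 = 9064.62
Landed cost = invoice 58666.52 + 9064.62 = 67731.14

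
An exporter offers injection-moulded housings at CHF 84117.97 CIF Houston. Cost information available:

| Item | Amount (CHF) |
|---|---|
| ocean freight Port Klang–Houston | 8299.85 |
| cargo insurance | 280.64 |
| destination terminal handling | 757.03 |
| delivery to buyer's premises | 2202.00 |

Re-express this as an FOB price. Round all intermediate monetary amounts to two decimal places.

Not relevant to the conversion: delivery, destination terminal — on the buyer under both terms; not part of either seller's price.
From CIF to FOB, the seller no longer bears: freight, insurance.
FOB price = 84117.97 − 8299.85 − 280.64 = 75537.48

FOB price: CHF 75537.48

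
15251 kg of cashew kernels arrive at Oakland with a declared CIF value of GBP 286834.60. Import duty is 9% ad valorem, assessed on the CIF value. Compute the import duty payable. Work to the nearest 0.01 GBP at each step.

Import duty: GBP 25815.11

Import duty = 286834.60 × 9% = 25815.11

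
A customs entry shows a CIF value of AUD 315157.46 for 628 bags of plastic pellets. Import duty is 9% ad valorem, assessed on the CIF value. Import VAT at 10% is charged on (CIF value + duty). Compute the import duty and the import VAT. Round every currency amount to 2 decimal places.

Import duty = 315157.46 × 9% = 28364.17
VAT base = CIF + duty = 315157.46 + 28364.17 = 343521.63
Import VAT = 343521.63 × 10% = 34352.16

Import duty: AUD 28364.17; import VAT: AUD 34352.16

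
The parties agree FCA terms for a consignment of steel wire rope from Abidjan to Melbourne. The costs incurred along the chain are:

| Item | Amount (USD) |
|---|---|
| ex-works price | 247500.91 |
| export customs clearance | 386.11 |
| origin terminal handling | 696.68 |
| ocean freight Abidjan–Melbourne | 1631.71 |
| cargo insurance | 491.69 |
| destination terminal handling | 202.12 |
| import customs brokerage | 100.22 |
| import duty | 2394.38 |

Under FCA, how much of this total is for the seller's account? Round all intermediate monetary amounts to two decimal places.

FCA: the seller delivers export-cleared goods to the carrier; the buyer bears costs from that point.
Seller's account: goods 247500.91 + export clearance 386.11 = 247887.02
Buyer's account: origin terminal 696.68 + freight 1631.71 + insurance 491.69 + destination terminal 202.12 + brokerage 100.22 + duty 2394.38 = 5516.80

Seller's account: USD 247887.02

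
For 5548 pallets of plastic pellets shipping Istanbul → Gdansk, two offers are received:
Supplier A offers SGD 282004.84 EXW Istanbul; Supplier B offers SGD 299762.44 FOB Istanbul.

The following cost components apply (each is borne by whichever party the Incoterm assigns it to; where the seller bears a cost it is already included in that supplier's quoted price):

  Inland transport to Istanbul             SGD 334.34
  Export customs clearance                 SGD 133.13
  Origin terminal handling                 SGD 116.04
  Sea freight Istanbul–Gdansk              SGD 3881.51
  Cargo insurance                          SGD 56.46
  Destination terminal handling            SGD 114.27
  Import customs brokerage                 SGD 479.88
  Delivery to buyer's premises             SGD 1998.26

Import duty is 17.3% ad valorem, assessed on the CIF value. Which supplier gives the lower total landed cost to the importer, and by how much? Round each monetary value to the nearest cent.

Supplier A is cheaper by SGD 20145.21

Supplier A (EXW):
CIF value = EXW price + inland to port + export clearance + origin terminal + freight + insurance = 282004.84 + 334.34 + 133.13 + 116.04 + 3881.51 + 56.46 = 286526.32
Import duty = 286526.32 × 17.3% = 49569.05
Buyer bears (A): 334.34 + 133.13 + 116.04 + 3881.51 + 56.46 + 114.27 + 479.88 + 1998.26 = 7113.89
Landed cost (A) = invoice 282004.84 + 7113.89 + duty 49569.05 = 338687.78
Supplier B (FOB):
CIF value = FOB price + freight + insurance = 299762.44 + 3881.51 + 56.46 = 303700.41
Import duty = 303700.41 × 17.3% = 52540.17
Buyer bears (B): 3881.51 + 56.46 + 114.27 + 479.88 + 1998.26 = 6530.38
Landed cost (B) = invoice 299762.44 + 6530.38 + duty 52540.17 = 358832.99
Difference = |338687.78 − 358832.99| = 20145.21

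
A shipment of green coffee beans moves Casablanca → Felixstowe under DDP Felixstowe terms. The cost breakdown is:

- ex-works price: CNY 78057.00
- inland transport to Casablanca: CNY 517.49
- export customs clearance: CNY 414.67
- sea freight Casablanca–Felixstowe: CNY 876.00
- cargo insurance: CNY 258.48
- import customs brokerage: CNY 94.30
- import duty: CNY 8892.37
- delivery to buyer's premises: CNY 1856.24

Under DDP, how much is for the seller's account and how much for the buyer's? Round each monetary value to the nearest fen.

Seller: CNY 90966.55; buyer: CNY 0.00

DDP: the seller bears all costs including import duty.
Seller's account: goods 78057.00 + inland to port 517.49 + export clearance 414.67 + freight 876.00 + insurance 258.48 + brokerage 94.30 + duty 8892.37 + delivery 1856.24 = 90966.55
Buyer's account: 0.00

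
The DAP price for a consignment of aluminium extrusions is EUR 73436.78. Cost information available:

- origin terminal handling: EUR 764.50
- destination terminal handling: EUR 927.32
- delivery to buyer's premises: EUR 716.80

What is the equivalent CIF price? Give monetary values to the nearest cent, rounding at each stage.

CIF price: EUR 71792.66

Not relevant to the conversion: origin terminal — on the seller under both DAP and CIF; already in the DAP price and stays in the CIF price.
From DAP to CIF, the seller no longer bears: destination terminal, delivery.
CIF price = 73436.78 − 927.32 − 716.80 = 71792.66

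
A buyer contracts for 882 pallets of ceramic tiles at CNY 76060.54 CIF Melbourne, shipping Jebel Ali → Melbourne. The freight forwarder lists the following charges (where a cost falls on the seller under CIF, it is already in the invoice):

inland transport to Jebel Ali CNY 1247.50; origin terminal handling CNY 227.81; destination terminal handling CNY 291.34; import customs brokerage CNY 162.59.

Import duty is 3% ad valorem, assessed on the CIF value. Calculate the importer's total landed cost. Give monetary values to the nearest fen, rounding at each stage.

Total landed cost: CNY 78796.29

CIF: the seller pays costs through ocean freight and marine insurance to the destination port.
Already in the invoice (seller's account under CIF): inland to port, origin terminal — exclude.
The CIF price already equals the CIF value: 76060.54
Import duty = 76060.54 × 3% = 2281.82
Buyer bears: destination terminal 291.34 + brokerage 162.59 + duty 2281.82 = 2735.75
Landed cost = invoice 76060.54 + 2735.75 = 78796.29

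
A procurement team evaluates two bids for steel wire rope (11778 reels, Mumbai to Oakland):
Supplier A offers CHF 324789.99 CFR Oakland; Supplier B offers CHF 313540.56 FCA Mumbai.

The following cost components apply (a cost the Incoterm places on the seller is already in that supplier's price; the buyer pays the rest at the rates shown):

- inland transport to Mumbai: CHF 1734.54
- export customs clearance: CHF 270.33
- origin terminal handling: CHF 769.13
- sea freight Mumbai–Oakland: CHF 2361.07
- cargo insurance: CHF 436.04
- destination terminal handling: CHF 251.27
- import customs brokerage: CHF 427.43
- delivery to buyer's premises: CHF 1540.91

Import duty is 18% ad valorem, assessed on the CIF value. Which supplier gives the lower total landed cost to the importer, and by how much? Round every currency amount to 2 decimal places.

Supplier A (CFR):
CIF value = CFR price + insurance = 324789.99 + 436.04 = 325226.03
Import duty = 325226.03 × 18% = 58540.69
Buyer bears (A): 436.04 + 251.27 + 427.43 + 1540.91 = 2655.65
Landed cost (A) = invoice 324789.99 + 2655.65 + duty 58540.69 = 385986.33
Supplier B (FCA):
CIF value = FCA price + origin terminal + freight + insurance = 313540.56 + 769.13 + 2361.07 + 436.04 = 317106.80
Import duty = 317106.80 × 18% = 57079.22
Buyer bears (B): 769.13 + 2361.07 + 436.04 + 251.27 + 427.43 + 1540.91 = 5785.85
Landed cost (B) = invoice 313540.56 + 5785.85 + duty 57079.22 = 376405.63
Difference = |385986.33 − 376405.63| = 9580.70

Supplier B is cheaper by CHF 9580.70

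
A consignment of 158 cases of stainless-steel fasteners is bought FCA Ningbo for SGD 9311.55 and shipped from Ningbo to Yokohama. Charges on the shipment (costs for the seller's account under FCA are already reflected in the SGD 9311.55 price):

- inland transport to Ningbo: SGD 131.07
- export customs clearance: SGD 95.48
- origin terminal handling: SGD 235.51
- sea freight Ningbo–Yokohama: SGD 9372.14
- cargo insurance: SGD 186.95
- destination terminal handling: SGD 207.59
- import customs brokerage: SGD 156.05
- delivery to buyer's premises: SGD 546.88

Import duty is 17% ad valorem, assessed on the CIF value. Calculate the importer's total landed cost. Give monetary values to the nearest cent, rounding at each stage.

FCA: the seller delivers export-cleared goods to the carrier; the buyer bears costs from that point.
Already in the invoice (seller's account under FCA): inland to port, export clearance — exclude.
CIF value = FCA price + origin terminal + freight + insurance = 9311.55 + 235.51 + 9372.14 + 186.95 = 19106.15
Import duty = 19106.15 × 17% = 3248.05
Buyer bears: origin terminal 235.51 + freight 9372.14 + insurance 186.95 + destination terminal 207.59 + brokerage 156.05 + delivery 546.88 + duty 3248.05 = 13953.17
Landed cost = invoice 9311.55 + 13953.17 = 23264.72

Total landed cost: SGD 23264.72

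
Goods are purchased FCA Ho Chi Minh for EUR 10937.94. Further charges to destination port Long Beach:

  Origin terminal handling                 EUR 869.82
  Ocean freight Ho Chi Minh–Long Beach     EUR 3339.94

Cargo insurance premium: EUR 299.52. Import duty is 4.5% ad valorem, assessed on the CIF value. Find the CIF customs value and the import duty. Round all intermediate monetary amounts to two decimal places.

CIF = FCA price + pre-shipment costs + freight + insurance
CIF = 10937.94 + 869.82 + 3339.94 + 299.52 = 15447.22
Import duty = 15447.22 × 4.5% = 695.12

CIF value: EUR 15447.22; import duty: EUR 695.12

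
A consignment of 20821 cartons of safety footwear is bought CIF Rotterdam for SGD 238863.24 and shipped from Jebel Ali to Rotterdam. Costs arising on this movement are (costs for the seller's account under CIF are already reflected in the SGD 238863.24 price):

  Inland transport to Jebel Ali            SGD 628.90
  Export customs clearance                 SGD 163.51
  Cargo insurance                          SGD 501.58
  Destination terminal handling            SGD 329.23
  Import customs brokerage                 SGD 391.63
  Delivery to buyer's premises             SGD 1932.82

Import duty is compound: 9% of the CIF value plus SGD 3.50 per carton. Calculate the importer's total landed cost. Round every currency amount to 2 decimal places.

Total landed cost: SGD 335888.11

CIF: the seller pays costs through ocean freight and marine insurance to the destination port.
Already in the invoice (seller's account under CIF): inland to port, export clearance, insurance — exclude.
The CIF price already equals the CIF value: 238863.24
Ad valorem component: 238863.24 × 9% = 21497.69
Specific component: 20821 × 3.50 = 72873.50
Import duty = 21497.69 + 72873.50 = 94371.19
Buyer bears: destination terminal 329.23 + brokerage 391.63 + delivery 1932.82 + duty 94371.19 = 97024.87
Landed cost = invoice 238863.24 + 97024.87 = 335888.11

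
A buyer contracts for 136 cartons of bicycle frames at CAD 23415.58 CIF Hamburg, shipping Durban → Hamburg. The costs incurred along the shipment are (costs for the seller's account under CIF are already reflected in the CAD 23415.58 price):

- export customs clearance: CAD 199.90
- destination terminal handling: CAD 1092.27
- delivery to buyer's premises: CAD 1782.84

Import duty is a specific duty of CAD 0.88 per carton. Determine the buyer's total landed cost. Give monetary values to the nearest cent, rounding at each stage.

Total landed cost: CAD 26410.37

CIF: the seller pays costs through ocean freight and marine insurance to the destination port.
Already in the invoice (seller's account under CIF): export clearance — exclude.
The CIF price already equals the CIF value: 23415.58
Import duty = 136 × 0.88 = 119.68
Buyer bears: destination terminal 1092.27 + delivery 1782.84 + duty 119.68 = 2994.79
Landed cost = invoice 23415.58 + 2994.79 = 26410.37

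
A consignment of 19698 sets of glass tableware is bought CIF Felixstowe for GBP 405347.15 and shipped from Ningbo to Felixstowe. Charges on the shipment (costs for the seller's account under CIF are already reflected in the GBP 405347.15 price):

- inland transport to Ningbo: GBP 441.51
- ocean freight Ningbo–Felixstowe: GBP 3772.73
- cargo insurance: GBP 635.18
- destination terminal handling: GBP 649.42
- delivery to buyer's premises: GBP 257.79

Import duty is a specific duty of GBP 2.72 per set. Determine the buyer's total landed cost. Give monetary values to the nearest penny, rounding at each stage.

CIF: the seller pays costs through ocean freight and marine insurance to the destination port.
Already in the invoice (seller's account under CIF): inland to port, freight, insurance — exclude.
The CIF price already equals the CIF value: 405347.15
Import duty = 19698 × 2.72 = 53578.56
Buyer bears: destination terminal 649.42 + delivery 257.79 + duty 53578.56 = 54485.77
Landed cost = invoice 405347.15 + 54485.77 = 459832.92

Total landed cost: GBP 459832.92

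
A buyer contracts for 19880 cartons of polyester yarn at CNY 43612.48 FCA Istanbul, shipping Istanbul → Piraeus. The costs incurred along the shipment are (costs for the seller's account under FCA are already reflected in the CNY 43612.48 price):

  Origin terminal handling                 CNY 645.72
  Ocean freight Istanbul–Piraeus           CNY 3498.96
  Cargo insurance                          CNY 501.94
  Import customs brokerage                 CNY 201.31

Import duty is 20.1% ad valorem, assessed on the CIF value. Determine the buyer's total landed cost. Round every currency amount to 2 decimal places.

FCA: the seller delivers export-cleared goods to the carrier; the buyer bears costs from that point.
CIF value = FCA price + origin terminal + freight + insurance = 43612.48 + 645.72 + 3498.96 + 501.94 = 48259.10
Import duty = 48259.10 × 20.1% = 9700.08
Buyer bears: origin terminal 645.72 + freight 3498.96 + insurance 501.94 + brokerage 201.31 + duty 9700.08 = 14548.01
Landed cost = invoice 43612.48 + 14548.01 = 58160.49

Total landed cost: CNY 58160.49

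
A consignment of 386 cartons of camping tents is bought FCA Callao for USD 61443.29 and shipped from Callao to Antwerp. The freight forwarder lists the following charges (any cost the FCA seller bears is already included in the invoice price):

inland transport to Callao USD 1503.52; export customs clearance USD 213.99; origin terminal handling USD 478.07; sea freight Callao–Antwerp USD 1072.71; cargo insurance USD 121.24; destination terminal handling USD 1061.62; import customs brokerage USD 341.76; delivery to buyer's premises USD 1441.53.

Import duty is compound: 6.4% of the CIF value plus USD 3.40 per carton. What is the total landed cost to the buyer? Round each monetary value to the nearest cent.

FCA: the seller delivers export-cleared goods to the carrier; the buyer bears costs from that point.
Already in the invoice (seller's account under FCA): inland to port, export clearance — exclude.
CIF value = FCA price + origin terminal + freight + insurance = 61443.29 + 478.07 + 1072.71 + 121.24 = 63115.31
Ad valorem component: 63115.31 × 6.4% = 4039.38
Specific component: 386 × 3.40 = 1312.40
Import duty = 4039.38 + 1312.40 = 5351.78
Buyer bears: origin terminal 478.07 + freight 1072.71 + insurance 121.24 + destination terminal 1061.62 + brokerage 341.76 + delivery 1441.53 + duty 5351.78 = 9868.71
Landed cost = invoice 61443.29 + 9868.71 = 71312.00

Total landed cost: USD 71312.00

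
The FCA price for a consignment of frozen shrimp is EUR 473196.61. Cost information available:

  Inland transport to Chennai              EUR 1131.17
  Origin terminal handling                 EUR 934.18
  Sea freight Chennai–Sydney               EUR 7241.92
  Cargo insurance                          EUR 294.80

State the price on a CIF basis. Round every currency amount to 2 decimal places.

Not relevant to the conversion: inland to port — on the seller under both FCA and CIF; already in the FCA price and stays in the CIF price.
From FCA to CIF, the seller additionally bears: origin terminal, freight, insurance.
CIF price = 473196.61 + 934.18 + 7241.92 + 294.80 = 481667.51

CIF price: EUR 481667.51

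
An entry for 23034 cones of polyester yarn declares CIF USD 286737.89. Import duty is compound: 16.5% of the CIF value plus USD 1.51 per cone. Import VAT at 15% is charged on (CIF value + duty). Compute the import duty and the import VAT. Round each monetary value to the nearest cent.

Ad valorem component: 286737.89 × 16.5% = 47311.75
Specific component: 23034 × 1.51 = 34781.34
Import duty = 47311.75 + 34781.34 = 82093.09
VAT base = CIF + duty = 286737.89 + 82093.09 = 368830.98
Import VAT = 368830.98 × 15% = 55324.65

Import duty: USD 82093.09; import VAT: USD 55324.65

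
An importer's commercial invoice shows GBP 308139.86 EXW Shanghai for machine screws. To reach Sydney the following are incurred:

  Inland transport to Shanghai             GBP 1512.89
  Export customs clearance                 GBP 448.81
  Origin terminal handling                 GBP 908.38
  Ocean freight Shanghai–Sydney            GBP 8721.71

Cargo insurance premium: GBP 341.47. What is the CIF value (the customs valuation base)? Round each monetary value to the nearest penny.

CIF = EXW price + pre-shipment costs + freight + insurance
CIF = 308139.86 + 1512.89 + 448.81 + 908.38 + 8721.71 + 341.47 = 320073.12

CIF value: GBP 320073.12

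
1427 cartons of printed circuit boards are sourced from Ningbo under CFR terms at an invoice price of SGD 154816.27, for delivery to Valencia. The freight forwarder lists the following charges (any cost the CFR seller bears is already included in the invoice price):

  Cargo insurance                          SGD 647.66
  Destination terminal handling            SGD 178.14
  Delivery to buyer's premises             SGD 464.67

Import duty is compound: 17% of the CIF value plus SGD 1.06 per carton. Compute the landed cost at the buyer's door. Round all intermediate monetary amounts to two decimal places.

Total landed cost: SGD 184048.23

CFR: the seller pays costs through ocean freight to the destination port, but not insurance.
CIF value = CFR price + insurance = 154816.27 + 647.66 = 155463.93
Ad valorem component: 155463.93 × 17% = 26428.87
Specific component: 1427 × 1.06 = 1512.62
Import duty = 26428.87 + 1512.62 = 27941.49
Buyer bears: insurance 647.66 + destination terminal 178.14 + delivery 464.67 + duty 27941.49 = 29231.96
Landed cost = invoice 154816.27 + 29231.96 = 184048.23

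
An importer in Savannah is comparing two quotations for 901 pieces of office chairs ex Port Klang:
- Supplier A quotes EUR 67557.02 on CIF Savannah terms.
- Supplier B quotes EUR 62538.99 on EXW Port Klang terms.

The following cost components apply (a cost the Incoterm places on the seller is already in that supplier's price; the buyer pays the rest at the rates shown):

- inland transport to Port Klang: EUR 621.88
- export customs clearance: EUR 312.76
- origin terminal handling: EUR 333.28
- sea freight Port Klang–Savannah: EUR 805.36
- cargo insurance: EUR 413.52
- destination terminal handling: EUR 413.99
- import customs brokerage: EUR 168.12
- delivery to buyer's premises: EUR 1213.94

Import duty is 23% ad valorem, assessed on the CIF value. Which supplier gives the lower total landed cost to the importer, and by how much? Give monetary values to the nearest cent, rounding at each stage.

Supplier B is cheaper by EUR 3113.41

Supplier A (CIF):
The CIF price already equals the CIF value: 67557.02
Import duty = 67557.02 × 23% = 15538.11
Buyer bears (A): 413.99 + 168.12 + 1213.94 = 1796.05
Landed cost (A) = invoice 67557.02 + 1796.05 + duty 15538.11 = 84891.18
Supplier B (EXW):
CIF value = EXW price + inland to port + export clearance + origin terminal + freight + insurance = 62538.99 + 621.88 + 312.76 + 333.28 + 805.36 + 413.52 = 65025.79
Import duty = 65025.79 × 23% = 14955.93
Buyer bears (B): 621.88 + 312.76 + 333.28 + 805.36 + 413.52 + 413.99 + 168.12 + 1213.94 = 4282.85
Landed cost (B) = invoice 62538.99 + 4282.85 + duty 14955.93 = 81777.77
Difference = |84891.18 − 81777.77| = 3113.41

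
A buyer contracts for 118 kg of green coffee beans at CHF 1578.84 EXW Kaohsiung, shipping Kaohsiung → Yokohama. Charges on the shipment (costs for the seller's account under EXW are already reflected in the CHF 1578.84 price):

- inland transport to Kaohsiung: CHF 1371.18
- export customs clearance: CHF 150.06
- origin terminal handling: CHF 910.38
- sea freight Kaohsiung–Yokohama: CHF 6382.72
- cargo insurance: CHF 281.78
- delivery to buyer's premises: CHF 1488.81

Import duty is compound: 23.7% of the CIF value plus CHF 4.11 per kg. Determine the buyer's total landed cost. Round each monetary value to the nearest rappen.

Total landed cost: CHF 15178.72

EXW: the seller makes goods available at their premises; the buyer bears all onward costs.
CIF value = EXW price + inland to port + export clearance + origin terminal + freight + insurance = 1578.84 + 1371.18 + 150.06 + 910.38 + 6382.72 + 281.78 = 10674.96
Ad valorem component: 10674.96 × 23.7% = 2529.97
Specific component: 118 × 4.11 = 484.98
Import duty = 2529.97 + 484.98 = 3014.95
Buyer bears: inland to port 1371.18 + export clearance 150.06 + origin terminal 910.38 + freight 6382.72 + insurance 281.78 + delivery 1488.81 + duty 3014.95 = 13599.88
Landed cost = invoice 1578.84 + 13599.88 = 15178.72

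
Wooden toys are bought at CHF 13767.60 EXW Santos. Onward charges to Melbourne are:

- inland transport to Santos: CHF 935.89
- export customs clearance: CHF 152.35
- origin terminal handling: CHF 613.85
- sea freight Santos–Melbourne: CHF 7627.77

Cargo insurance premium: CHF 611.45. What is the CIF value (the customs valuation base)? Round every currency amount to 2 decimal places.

CIF = EXW price + pre-shipment costs + freight + insurance
CIF = 13767.60 + 935.89 + 152.35 + 613.85 + 7627.77 + 611.45 = 23708.91

CIF value: CHF 23708.91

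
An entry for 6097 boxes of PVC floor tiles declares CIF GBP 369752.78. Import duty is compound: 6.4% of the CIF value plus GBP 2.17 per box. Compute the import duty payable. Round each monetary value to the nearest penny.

Ad valorem component: 369752.78 × 6.4% = 23664.18
Specific component: 6097 × 2.17 = 13230.49
Import duty = 23664.18 + 13230.49 = 36894.67

Import duty: GBP 36894.67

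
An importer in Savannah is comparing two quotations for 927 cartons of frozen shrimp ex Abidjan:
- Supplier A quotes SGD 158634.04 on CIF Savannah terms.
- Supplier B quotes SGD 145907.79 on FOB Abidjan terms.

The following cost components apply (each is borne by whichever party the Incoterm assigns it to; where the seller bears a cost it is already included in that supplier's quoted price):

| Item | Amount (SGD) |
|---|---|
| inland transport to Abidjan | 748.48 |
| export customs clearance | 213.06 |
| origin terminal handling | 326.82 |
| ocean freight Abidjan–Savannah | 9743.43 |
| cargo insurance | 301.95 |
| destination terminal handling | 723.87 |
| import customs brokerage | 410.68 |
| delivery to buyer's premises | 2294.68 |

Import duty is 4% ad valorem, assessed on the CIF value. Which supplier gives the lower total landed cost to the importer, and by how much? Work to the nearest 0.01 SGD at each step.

Supplier A (CIF):
The CIF price already equals the CIF value: 158634.04
Import duty = 158634.04 × 4% = 6345.36
Buyer bears (A): 723.87 + 410.68 + 2294.68 = 3429.23
Landed cost (A) = invoice 158634.04 + 3429.23 + duty 6345.36 = 168408.63
Supplier B (FOB):
CIF value = FOB price + freight + insurance = 145907.79 + 9743.43 + 301.95 = 155953.17
Import duty = 155953.17 × 4% = 6238.13
Buyer bears (B): 9743.43 + 301.95 + 723.87 + 410.68 + 2294.68 = 13474.61
Landed cost (B) = invoice 145907.79 + 13474.61 + duty 6238.13 = 165620.53
Difference = |168408.63 − 165620.53| = 2788.10

Supplier B is cheaper by SGD 2788.10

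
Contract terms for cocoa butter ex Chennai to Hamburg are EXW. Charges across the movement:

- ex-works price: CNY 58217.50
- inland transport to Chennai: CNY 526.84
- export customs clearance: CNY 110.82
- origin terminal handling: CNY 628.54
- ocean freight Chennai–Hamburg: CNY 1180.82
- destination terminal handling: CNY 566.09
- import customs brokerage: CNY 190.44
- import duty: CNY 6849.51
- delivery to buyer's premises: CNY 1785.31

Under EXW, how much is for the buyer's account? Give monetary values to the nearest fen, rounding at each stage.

EXW: the seller makes goods available at their premises; the buyer bears all onward costs.
Seller's account: goods 58217.50 = 58217.50
Buyer's account: inland to port 526.84 + export clearance 110.82 + origin terminal 628.54 + freight 1180.82 + destination terminal 566.09 + brokerage 190.44 + duty 6849.51 + delivery 1785.31 = 11838.37

Buyer's account: CNY 11838.37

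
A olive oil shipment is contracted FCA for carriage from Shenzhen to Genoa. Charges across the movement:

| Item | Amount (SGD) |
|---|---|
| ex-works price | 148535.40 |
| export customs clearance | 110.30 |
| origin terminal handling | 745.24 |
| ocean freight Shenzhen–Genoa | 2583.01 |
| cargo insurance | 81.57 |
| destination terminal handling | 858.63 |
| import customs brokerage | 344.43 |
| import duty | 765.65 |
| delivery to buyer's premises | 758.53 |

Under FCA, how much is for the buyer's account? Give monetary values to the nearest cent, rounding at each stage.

FCA: the seller delivers export-cleared goods to the carrier; the buyer bears costs from that point.
Seller's account: goods 148535.40 + export clearance 110.30 = 148645.70
Buyer's account: origin terminal 745.24 + freight 2583.01 + insurance 81.57 + destination terminal 858.63 + brokerage 344.43 + duty 765.65 + delivery 758.53 = 6137.06

Buyer's account: SGD 6137.06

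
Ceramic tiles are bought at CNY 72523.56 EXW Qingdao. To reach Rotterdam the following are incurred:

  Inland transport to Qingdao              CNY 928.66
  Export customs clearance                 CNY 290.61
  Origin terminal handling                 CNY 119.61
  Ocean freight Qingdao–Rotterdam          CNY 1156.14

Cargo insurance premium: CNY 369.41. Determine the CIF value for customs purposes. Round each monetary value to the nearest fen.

CIF = EXW price + pre-shipment costs + freight + insurance
CIF = 72523.56 + 928.66 + 290.61 + 119.61 + 1156.14 + 369.41 = 75387.99

CIF value: CNY 75387.99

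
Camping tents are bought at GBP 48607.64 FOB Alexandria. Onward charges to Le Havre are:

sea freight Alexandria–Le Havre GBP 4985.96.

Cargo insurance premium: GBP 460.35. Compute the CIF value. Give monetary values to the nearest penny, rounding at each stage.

CIF = FOB price + freight + insurance
CIF = 48607.64 + 4985.96 + 460.35 = 54053.95

CIF value: GBP 54053.95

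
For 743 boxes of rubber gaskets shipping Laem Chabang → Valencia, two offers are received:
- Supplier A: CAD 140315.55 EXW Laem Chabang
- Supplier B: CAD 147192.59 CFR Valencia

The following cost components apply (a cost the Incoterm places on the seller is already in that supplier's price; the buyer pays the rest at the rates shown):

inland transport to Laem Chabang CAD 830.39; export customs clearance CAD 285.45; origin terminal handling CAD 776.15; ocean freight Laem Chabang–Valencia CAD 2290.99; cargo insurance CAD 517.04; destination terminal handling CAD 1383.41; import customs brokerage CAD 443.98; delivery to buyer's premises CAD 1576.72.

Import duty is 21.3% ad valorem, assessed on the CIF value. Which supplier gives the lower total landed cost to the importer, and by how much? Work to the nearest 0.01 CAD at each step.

Supplier A (EXW):
CIF value = EXW price + inland to port + export clearance + origin terminal + freight + insurance = 140315.55 + 830.39 + 285.45 + 776.15 + 2290.99 + 517.04 = 145015.57
Import duty = 145015.57 × 21.3% = 30888.32
Buyer bears (A): 830.39 + 285.45 + 776.15 + 2290.99 + 517.04 + 1383.41 + 443.98 + 1576.72 = 8104.13
Landed cost (A) = invoice 140315.55 + 8104.13 + duty 30888.32 = 179308.00
Supplier B (CFR):
CIF value = CFR price + insurance = 147192.59 + 517.04 = 147709.63
Import duty = 147709.63 × 21.3% = 31462.15
Buyer bears (B): 517.04 + 1383.41 + 443.98 + 1576.72 = 3921.15
Landed cost (B) = invoice 147192.59 + 3921.15 + duty 31462.15 = 182575.89
Difference = |179308.00 − 182575.89| = 3267.89

Supplier A is cheaper by CAD 3267.89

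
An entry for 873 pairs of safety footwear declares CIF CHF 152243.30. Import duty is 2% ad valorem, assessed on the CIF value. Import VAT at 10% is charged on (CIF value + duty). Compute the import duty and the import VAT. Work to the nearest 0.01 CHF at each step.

Import duty: CHF 3044.87; import VAT: CHF 15528.82

Import duty = 152243.30 × 2% = 3044.87
VAT base = CIF + duty = 152243.30 + 3044.87 = 155288.17
Import VAT = 155288.17 × 10% = 15528.82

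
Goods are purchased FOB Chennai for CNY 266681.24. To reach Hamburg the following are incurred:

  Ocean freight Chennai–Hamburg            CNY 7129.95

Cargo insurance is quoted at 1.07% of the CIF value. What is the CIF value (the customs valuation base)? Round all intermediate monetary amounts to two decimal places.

CIF value: CNY 276772.66

Let C be the CIF value. C = FOB price + freight + 1.07% × C
C − 1.07% × C = 266681.24 + 7129.95
0.9893 × C = 273811.19
C = 273811.19 / 0.9893 = 276772.66
Insurance premium = 1.07% × 276772.66 = 2961.47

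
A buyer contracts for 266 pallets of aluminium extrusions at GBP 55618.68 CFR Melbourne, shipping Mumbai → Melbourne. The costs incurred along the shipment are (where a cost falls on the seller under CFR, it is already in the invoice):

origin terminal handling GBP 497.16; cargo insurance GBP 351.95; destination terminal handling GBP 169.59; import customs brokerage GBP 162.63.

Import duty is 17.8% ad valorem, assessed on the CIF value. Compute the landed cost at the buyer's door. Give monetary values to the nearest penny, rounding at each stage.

CFR: the seller pays costs through ocean freight to the destination port, but not insurance.
Already in the invoice (seller's account under CFR): origin terminal — exclude.
CIF value = CFR price + insurance = 55618.68 + 351.95 = 55970.63
Import duty = 55970.63 × 17.8% = 9962.77
Buyer bears: insurance 351.95 + destination terminal 169.59 + brokerage 162.63 + duty 9962.77 = 10646.94
Landed cost = invoice 55618.68 + 10646.94 = 66265.62

Total landed cost: GBP 66265.62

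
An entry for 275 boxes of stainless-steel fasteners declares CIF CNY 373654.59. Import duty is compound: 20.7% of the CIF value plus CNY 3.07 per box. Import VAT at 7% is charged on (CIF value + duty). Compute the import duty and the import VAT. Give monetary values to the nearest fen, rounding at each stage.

Import duty: CNY 78190.75; import VAT: CNY 31629.17

Ad valorem component: 373654.59 × 20.7% = 77346.50
Specific component: 275 × 3.07 = 844.25
Import duty = 77346.50 + 844.25 = 78190.75
VAT base = CIF + duty = 373654.59 + 78190.75 = 451845.34
Import VAT = 451845.34 × 7% = 31629.17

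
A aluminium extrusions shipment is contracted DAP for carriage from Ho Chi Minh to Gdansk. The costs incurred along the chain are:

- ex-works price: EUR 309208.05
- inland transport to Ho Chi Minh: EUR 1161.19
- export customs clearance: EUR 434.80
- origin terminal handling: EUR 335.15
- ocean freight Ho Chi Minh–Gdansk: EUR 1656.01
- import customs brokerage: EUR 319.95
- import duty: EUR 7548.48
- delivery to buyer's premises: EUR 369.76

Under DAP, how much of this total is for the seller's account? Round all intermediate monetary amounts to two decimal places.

Seller's account: EUR 313164.96

DAP: the seller bears all costs to the named destination except import duty and clearance.
Seller's account: goods 309208.05 + inland to port 1161.19 + export clearance 434.80 + origin terminal 335.15 + freight 1656.01 + delivery 369.76 = 313164.96
Buyer's account: brokerage 319.95 + duty 7548.48 = 7868.43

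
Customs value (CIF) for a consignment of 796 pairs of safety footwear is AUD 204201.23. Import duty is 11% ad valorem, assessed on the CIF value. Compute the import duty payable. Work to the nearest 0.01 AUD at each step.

Import duty: AUD 22462.14

Import duty = 204201.23 × 11% = 22462.14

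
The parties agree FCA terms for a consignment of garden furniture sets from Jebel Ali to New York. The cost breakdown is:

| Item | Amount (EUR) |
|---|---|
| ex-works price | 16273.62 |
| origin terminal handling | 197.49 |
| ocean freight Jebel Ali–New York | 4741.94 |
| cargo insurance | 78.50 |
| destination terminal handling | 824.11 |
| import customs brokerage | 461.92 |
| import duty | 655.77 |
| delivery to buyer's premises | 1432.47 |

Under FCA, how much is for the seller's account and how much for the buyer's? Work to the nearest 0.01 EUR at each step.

FCA: the seller delivers export-cleared goods to the carrier; the buyer bears costs from that point.
Seller's account: goods 16273.62 = 16273.62
Buyer's account: origin terminal 197.49 + freight 4741.94 + insurance 78.50 + destination terminal 824.11 + brokerage 461.92 + duty 655.77 + delivery 1432.47 = 8392.20

Seller: EUR 16273.62; buyer: EUR 8392.20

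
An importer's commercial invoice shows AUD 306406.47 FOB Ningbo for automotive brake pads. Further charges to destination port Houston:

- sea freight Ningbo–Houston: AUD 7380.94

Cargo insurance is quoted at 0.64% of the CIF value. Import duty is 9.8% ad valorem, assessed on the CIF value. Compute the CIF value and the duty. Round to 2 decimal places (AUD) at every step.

Let C be the CIF value. C = FOB price + freight + 0.64% × C
C − 0.64% × C = 306406.47 + 7380.94
0.9936 × C = 313787.41
C = 313787.41 / 0.9936 = 315808.58
Insurance premium = 0.64% × 315808.58 = 2021.17
Import duty = 315808.58 × 9.8% = 30949.24

CIF value: AUD 315808.58; import duty: AUD 30949.24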